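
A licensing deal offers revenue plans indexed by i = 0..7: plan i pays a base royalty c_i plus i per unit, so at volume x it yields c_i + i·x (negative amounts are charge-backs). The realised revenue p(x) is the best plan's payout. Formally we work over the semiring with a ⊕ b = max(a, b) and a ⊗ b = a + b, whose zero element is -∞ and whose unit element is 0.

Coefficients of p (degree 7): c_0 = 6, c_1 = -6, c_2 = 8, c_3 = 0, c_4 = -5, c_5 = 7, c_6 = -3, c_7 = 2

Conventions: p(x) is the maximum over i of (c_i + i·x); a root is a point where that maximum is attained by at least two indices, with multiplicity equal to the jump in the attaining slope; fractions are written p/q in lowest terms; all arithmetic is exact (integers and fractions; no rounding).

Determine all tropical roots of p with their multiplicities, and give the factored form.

hull edge (i=0, c=6) to (i=2, c=8): slope 1, span 2
hull edge (i=2, c=8) to (i=5, c=7): slope -1/3, span 3
hull edge (i=5, c=7) to (i=7, c=2): slope -5/2, span 2
Factored form: p(x) = 2 ⊗ (x ⊕ (-1)) ⊗ (x ⊕ (-1)) ⊗ (x ⊕ 1/3) ⊗ (x ⊕ 1/3) ⊗ (x ⊕ 1/3) ⊗ (x ⊕ 5/2) ⊗ (x ⊕ 5/2)
Answer: roots = -1 (mult 2), 1/3 (mult 3), 5/2 (mult 2)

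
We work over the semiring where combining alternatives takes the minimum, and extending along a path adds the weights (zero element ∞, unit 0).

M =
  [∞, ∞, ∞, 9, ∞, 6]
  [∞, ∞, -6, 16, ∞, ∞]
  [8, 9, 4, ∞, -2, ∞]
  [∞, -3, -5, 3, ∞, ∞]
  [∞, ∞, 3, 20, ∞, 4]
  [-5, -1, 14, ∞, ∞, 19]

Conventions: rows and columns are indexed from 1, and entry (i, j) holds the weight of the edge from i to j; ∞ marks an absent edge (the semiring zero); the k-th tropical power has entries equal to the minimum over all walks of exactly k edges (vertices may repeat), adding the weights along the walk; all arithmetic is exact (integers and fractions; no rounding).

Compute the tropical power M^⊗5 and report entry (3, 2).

M^⊗2:
  [1, 5, 4, 12, ∞, 25]
  [2, 3, -2, 19, -8, ∞]
  [12, 13, 1, 17, 2, 2]
  [3, 0, -9, 6, -7, ∞]
  [-1, 3, 7, 23, 1, 23]
  [14, 18, -7, 4, 12, 1]
M^⊗3:
  [12, 9, -1, 10, 2, 7]
  [6, 7, -5, 11, -4, -4]
  [-3, 1, 5, 20, -1, 6]
  [-1, 0, -6, 9, -11, -3]
  [15, 16, -3, 8, 5, 5]
  [-4, 0, -3, 7, -9, 16]
M^⊗4:
  [2, 6, 3, 13, -3, 6]
  [-9, -5, -1, 14, -7, 0]
  [1, 5, -5, 6, 3, 3]
  [-8, -4, -8, 8, -8, -7]
  [0, 4, 1, 11, -5, 9]
  [5, 4, -6, 5, -5, -5]
M^⊗5:
  [1, 5, 0, 11, 1, 1]
  [-5, -1, -11, 0, -3, -3]
  [-2, 2, -1, 9, -7, 7]
  [-12, -8, -10, 1, -10, -4]
  [4, 8, -2, 9, -1, -1]
  [-10, -6, -2, 8, -8, -1]
Key observation: the optimum is the walk 3->5->3->5->6->2, with weight (-2) + 3 + (-2) + 4 + (-1) = 2.
Optimal value attained by: walk 3->5->3->5->6->2.
Answer: (M^⊗5)[3][2] = 2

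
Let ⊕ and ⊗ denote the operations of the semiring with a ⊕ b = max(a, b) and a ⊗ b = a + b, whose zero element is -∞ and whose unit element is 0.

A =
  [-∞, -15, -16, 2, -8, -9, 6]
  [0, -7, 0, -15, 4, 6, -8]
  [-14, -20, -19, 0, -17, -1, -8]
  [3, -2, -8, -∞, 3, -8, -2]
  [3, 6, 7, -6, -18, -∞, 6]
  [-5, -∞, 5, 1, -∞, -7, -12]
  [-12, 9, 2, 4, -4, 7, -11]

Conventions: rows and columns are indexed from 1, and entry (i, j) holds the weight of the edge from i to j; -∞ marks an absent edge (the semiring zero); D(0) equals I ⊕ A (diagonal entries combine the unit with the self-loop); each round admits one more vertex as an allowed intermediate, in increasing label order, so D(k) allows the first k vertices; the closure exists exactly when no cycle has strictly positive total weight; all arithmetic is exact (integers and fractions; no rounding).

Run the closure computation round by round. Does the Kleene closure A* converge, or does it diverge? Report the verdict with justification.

D(0):
  [0, -15, -16, 2, -8, -9, 6]
  [0, 0, 0, -15, 4, 6, -8]
  [-14, -20, 0, 0, -17, -1, -8]
  [3, -2, -8, 0, 3, -8, -2]
  [3, 6, 7, -6, 0, -∞, 6]
  [-5, -∞, 5, 1, -∞, 0, -12]
  [-12, 9, 2, 4, -4, 7, 0]
Detection: at round 1, diagonal entry (4, 4) turns strictly positive.
Key observation: the cycle 4->1->4 has total weight 3 + 2, which is strictly positive.
Answer: DIVERGES — positive cycle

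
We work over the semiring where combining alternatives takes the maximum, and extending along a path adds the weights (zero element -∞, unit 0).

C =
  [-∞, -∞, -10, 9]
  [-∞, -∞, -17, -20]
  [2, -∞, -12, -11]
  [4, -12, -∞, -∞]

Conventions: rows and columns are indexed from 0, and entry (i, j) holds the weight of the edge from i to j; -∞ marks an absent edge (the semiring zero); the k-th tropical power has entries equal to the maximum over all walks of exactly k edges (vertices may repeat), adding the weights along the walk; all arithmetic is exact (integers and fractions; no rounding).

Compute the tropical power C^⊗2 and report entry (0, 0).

C^⊗2:
  [13, -3, -22, -21]
  [-15, -32, -29, -28]
  [-7, -23, -8, 11]
  [-∞, -∞, -6, 13]
Key observation: the optimum is the walk 0->3->0, with weight 9 + 4 = 13.
Optimal value attained by: walk 0->3->0.
Answer: (C^⊗2)[0][0] = 13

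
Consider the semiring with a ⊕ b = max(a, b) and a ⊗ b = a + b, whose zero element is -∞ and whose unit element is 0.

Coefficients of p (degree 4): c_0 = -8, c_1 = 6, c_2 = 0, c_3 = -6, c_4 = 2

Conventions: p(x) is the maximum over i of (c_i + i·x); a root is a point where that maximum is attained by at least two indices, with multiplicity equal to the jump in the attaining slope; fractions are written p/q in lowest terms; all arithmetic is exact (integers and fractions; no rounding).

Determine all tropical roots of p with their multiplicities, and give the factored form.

hull edge (i=0, c=-8) to (i=1, c=6): slope 14, span 1
hull edge (i=1, c=6) to (i=4, c=2): slope -4/3, span 3
Factored form: p(x) = 2 ⊗ (x ⊕ (-14)) ⊗ (x ⊕ 4/3) ⊗ (x ⊕ 4/3) ⊗ (x ⊕ 4/3)
Answer: roots = -14 (mult 1), 4/3 (mult 3)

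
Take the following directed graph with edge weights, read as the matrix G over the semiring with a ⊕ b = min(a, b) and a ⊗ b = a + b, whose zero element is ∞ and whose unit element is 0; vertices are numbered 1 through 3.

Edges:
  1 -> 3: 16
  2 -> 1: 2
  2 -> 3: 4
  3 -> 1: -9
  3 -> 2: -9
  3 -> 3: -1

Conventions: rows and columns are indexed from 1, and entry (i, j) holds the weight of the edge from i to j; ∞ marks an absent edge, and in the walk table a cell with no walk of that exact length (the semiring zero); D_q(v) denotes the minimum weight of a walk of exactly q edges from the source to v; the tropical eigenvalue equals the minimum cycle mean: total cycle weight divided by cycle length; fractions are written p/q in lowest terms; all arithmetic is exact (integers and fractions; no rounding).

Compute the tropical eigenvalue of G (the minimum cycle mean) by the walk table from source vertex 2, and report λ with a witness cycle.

q=0: [∞, 0, ∞]
q=1: [2, ∞, 4]
q=2: [-5, -5, 3]
q=3: [-6, -6, -1]
Optimal cycle mean attained by: cycle 2->3->2, total 4 + (-9), length 2.
Answer: λ = -5/2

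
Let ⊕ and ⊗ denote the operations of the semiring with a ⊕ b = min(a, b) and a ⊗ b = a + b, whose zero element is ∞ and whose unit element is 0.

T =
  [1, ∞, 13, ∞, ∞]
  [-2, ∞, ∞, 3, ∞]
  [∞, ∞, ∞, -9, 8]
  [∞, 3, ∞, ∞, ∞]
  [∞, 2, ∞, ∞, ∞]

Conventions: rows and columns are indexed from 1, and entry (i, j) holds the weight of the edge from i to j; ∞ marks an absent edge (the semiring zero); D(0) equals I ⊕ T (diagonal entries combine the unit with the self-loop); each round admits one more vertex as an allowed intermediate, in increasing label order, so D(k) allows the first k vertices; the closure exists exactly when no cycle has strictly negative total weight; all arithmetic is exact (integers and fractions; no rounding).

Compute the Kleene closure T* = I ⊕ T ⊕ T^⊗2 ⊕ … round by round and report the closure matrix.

D(0):
  [0, ∞, 13, ∞, ∞]
  [-2, 0, ∞, 3, ∞]
  [∞, ∞, 0, -9, 8]
  [∞, 3, ∞, 0, ∞]
  [∞, 2, ∞, ∞, 0]
D(1):
  [0, ∞, 13, ∞, ∞]
  [-2, 0, 11, 3, ∞]
  [∞, ∞, 0, -9, 8]
  [∞, 3, ∞, 0, ∞]
  [∞, 2, ∞, ∞, 0]
D(2):
  [0, ∞, 13, ∞, ∞]
  [-2, 0, 11, 3, ∞]
  [∞, ∞, 0, -9, 8]
  [1, 3, 14, 0, ∞]
  [0, 2, 13, 5, 0]
D(3):
  [0, ∞, 13, 4, 21]
  [-2, 0, 11, 2, 19]
  [∞, ∞, 0, -9, 8]
  [1, 3, 14, 0, 22]
  [0, 2, 13, 4, 0]
D(4):
  [0, 7, 13, 4, 21]
  [-2, 0, 11, 2, 19]
  [-8, -6, 0, -9, 8]
  [1, 3, 14, 0, 22]
  [0, 2, 13, 4, 0]
D(5):
  [0, 7, 13, 4, 21]
  [-2, 0, 11, 2, 19]
  [-8, -6, 0, -9, 8]
  [1, 3, 14, 0, 22]
  [0, 2, 13, 4, 0]
Answer: T* = [[0, 7, 13, 4, 21], [-2, 0, 11, 2, 19], [-8, -6, 0, -9, 8], [1, 3, 14, 0, 22], [0, 2, 13, 4, 0]]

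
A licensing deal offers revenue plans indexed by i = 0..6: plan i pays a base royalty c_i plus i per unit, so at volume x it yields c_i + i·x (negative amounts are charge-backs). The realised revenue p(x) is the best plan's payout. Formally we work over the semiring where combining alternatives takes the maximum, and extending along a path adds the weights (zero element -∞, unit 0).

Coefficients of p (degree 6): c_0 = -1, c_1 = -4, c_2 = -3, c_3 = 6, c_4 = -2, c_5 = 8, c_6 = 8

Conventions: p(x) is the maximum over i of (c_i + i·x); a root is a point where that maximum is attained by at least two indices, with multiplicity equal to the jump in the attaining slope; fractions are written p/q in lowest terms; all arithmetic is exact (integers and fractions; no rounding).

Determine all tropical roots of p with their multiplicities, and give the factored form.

hull edge (i=0, c=-1) to (i=3, c=6): slope 7/3, span 3
hull edge (i=3, c=6) to (i=5, c=8): slope 1, span 2
hull edge (i=5, c=8) to (i=6, c=8): slope 0, span 1
Factored form: p(x) = 8 ⊗ (x ⊕ (-7/3)) ⊗ (x ⊕ (-7/3)) ⊗ (x ⊕ (-7/3)) ⊗ (x ⊕ (-1)) ⊗ (x ⊕ (-1)) ⊗ (x ⊕ 0)
Answer: roots = -7/3 (mult 3), -1 (mult 2), 0 (mult 1)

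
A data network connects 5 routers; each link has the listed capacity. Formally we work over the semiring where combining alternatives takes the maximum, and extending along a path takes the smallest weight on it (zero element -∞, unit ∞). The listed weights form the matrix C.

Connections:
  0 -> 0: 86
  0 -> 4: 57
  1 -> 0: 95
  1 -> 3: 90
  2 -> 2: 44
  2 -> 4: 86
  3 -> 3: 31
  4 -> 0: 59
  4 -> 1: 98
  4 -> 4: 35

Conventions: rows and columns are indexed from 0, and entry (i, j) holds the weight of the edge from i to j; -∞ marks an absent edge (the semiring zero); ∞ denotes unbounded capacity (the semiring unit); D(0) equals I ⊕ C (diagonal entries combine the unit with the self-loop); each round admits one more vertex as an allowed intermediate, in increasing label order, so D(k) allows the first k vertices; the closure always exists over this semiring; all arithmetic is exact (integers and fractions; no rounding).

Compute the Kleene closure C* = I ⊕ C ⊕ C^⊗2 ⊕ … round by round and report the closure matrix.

D(0):
  [∞, -∞, -∞, -∞, 57]
  [95, ∞, -∞, 90, -∞]
  [-∞, -∞, ∞, -∞, 86]
  [-∞, -∞, -∞, ∞, -∞]
  [59, 98, -∞, -∞, ∞]
D(1):
  [∞, -∞, -∞, -∞, 57]
  [95, ∞, -∞, 90, 57]
  [-∞, -∞, ∞, -∞, 86]
  [-∞, -∞, -∞, ∞, -∞]
  [59, 98, -∞, -∞, ∞]
D(2):
  [∞, -∞, -∞, -∞, 57]
  [95, ∞, -∞, 90, 57]
  [-∞, -∞, ∞, -∞, 86]
  [-∞, -∞, -∞, ∞, -∞]
  [95, 98, -∞, 90, ∞]
D(3):
  [∞, -∞, -∞, -∞, 57]
  [95, ∞, -∞, 90, 57]
  [-∞, -∞, ∞, -∞, 86]
  [-∞, -∞, -∞, ∞, -∞]
  [95, 98, -∞, 90, ∞]
D(4):
  [∞, -∞, -∞, -∞, 57]
  [95, ∞, -∞, 90, 57]
  [-∞, -∞, ∞, -∞, 86]
  [-∞, -∞, -∞, ∞, -∞]
  [95, 98, -∞, 90, ∞]
D(5):
  [∞, 57, -∞, 57, 57]
  [95, ∞, -∞, 90, 57]
  [86, 86, ∞, 86, 86]
  [-∞, -∞, -∞, ∞, -∞]
  [95, 98, -∞, 90, ∞]
Answer: C* = [[∞, 57, -∞, 57, 57], [95, ∞, -∞, 90, 57], [86, 86, ∞, 86, 86], [-∞, -∞, -∞, ∞, -∞], [95, 98, -∞, 90, ∞]]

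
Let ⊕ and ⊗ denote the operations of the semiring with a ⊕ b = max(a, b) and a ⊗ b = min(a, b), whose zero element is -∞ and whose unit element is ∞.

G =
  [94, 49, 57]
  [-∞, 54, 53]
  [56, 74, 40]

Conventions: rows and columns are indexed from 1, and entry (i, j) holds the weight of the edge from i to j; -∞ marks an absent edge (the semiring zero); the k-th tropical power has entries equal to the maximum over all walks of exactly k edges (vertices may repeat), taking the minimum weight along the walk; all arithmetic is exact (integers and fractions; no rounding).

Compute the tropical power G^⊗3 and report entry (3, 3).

G^⊗2:
  [94, 57, 57]
  [53, 54, 53]
  [56, 54, 56]
G^⊗3:
  [94, 57, 57]
  [53, 54, 53]
  [56, 56, 56]
Key observation: the optimum is the walk 3->1->1->3, with weight 56 min 94 min 57 = 56.
Optimal value attained by: walk 3->1->1->3.
Answer: (G^⊗3)[3][3] = 56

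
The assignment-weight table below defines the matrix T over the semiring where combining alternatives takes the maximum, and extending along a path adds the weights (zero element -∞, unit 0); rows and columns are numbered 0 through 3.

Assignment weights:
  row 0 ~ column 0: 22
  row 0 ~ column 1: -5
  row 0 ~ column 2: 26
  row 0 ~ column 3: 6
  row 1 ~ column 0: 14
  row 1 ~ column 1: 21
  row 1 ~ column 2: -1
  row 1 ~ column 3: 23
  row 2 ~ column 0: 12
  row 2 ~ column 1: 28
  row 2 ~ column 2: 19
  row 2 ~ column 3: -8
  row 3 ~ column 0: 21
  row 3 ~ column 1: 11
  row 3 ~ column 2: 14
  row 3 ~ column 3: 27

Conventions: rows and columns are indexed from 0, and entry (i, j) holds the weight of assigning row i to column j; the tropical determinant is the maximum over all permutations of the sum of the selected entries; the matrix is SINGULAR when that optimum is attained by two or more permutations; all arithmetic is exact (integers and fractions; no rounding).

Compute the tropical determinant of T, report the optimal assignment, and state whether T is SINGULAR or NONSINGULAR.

σ = (0, 1, 2, 3): 22 + 21 + 19 + 27 = 89
σ = (0, 1, 3, 2): 22 + 21 + (-8) + 14 = 49
σ = (0, 2, 1, 3): 22 + (-1) + 28 + 27 = 76
σ = (0, 2, 3, 1): 22 + (-1) + (-8) + 11 = 24
σ = (0, 3, 1, 2): 22 + 23 + 28 + 14 = 87
σ = (0, 3, 2, 1): 22 + 23 + 19 + 11 = 75
σ = (1, 0, 2, 3): (-5) + 14 + 19 + 27 = 55
σ = (1, 0, 3, 2): (-5) + 14 + (-8) + 14 = 15
σ = (1, 2, 0, 3): (-5) + (-1) + 12 + 27 = 33
σ = (1, 2, 3, 0): (-5) + (-1) + (-8) + 21 = 7
σ = (1, 3, 0, 2): (-5) + 23 + 12 + 14 = 44
σ = (1, 3, 2, 0): (-5) + 23 + 19 + 21 = 58
σ = (2, 0, 1, 3): 26 + 14 + 28 + 27 = 95
σ = (2, 0, 3, 1): 26 + 14 + (-8) + 11 = 43
σ = (2, 1, 0, 3): 26 + 21 + 12 + 27 = 86
σ = (2, 1, 3, 0): 26 + 21 + (-8) + 21 = 60
σ = (2, 3, 0, 1): 26 + 23 + 12 + 11 = 72
σ = (2, 3, 1, 0): 26 + 23 + 28 + 21 = 98
σ = (3, 0, 1, 2): 6 + 14 + 28 + 14 = 62
σ = (3, 0, 2, 1): 6 + 14 + 19 + 11 = 50
σ = (3, 1, 0, 2): 6 + 21 + 12 + 14 = 53
σ = (3, 1, 2, 0): 6 + 21 + 19 + 21 = 67
σ = (3, 2, 0, 1): 6 + (-1) + 12 + 11 = 28
σ = (3, 2, 1, 0): 6 + (-1) + 28 + 21 = 54
Optimal value attained by: σ = (2, 3, 1, 0).
Answer: det⊕(T) = 98; verdict: NONSINGULAR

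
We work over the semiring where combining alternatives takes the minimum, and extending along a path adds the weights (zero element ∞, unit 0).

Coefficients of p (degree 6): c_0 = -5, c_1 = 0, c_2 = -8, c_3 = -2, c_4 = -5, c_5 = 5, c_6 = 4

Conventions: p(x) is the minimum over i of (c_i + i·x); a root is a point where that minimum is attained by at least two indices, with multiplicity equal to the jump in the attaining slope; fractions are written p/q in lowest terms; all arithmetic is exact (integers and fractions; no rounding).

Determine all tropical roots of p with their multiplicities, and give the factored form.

hull edge (i=0, c=-5) to (i=2, c=-8): slope -3/2, span 2
hull edge (i=2, c=-8) to (i=4, c=-5): slope 3/2, span 2
hull edge (i=4, c=-5) to (i=6, c=4): slope 9/2, span 2
Factored form: p(x) = 4 ⊗ (x ⊕ (-9/2)) ⊗ (x ⊕ (-9/2)) ⊗ (x ⊕ (-3/2)) ⊗ (x ⊕ (-3/2)) ⊗ (x ⊕ 3/2) ⊗ (x ⊕ 3/2)
Answer: roots = -9/2 (mult 2), -3/2 (mult 2), 3/2 (mult 2)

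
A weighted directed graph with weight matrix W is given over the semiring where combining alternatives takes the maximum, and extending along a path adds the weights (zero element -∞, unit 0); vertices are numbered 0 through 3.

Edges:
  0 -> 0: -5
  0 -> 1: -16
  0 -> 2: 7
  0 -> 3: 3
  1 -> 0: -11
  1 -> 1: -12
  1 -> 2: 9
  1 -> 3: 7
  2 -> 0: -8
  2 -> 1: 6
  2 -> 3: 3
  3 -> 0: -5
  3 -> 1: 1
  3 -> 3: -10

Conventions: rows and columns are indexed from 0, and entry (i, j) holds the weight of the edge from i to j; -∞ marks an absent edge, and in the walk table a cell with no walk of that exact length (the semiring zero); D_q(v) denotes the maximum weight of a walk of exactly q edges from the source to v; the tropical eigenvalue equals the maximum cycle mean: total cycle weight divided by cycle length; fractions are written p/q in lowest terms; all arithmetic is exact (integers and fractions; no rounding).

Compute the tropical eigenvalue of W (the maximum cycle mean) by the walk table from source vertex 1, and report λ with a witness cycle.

q=0: [-∞, 0, -∞, -∞]
q=1: [-11, -12, 9, 7]
q=2: [2, 15, -3, 12]
q=3: [7, 13, 24, 22]
q=4: [17, 30, 22, 27]
Optimal cycle mean attained by: cycle 1->2->1, total 9 + 6, length 2.
Answer: λ = 15/2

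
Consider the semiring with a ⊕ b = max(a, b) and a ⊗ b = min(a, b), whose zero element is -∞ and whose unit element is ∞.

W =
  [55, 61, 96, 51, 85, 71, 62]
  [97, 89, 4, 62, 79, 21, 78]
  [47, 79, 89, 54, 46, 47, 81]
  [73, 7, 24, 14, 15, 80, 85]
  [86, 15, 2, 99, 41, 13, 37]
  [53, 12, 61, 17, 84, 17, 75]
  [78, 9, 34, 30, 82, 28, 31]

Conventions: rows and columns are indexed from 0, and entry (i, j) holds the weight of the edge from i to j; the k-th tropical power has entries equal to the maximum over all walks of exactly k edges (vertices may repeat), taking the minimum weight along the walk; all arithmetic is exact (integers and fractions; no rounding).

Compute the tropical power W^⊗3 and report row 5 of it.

W^⊗2:
  [85, 79, 89, 85, 71, 55, 81]
  [89, 89, 96, 79, 85, 71, 78]
  [79, 79, 89, 62, 81, 54, 81]
  [78, 61, 73, 51, 82, 71, 75]
  [73, 61, 86, 51, 85, 80, 85]
  [84, 61, 61, 84, 75, 53, 61]
  [82, 61, 78, 82, 78, 71, 62]
W^⊗3:
  [79, 79, 89, 71, 85, 80, 85]
  [89, 89, 89, 85, 85, 79, 81]
  [81, 79, 89, 81, 81, 71, 81]
  [82, 73, 78, 82, 78, 71, 73]
  [85, 79, 86, 85, 82, 71, 81]
  [75, 61, 84, 75, 84, 80, 84]
  [78, 78, 82, 78, 82, 80, 82]
Answer: row 5 of W^⊗3 = [75, 61, 84, 75, 84, 80, 84]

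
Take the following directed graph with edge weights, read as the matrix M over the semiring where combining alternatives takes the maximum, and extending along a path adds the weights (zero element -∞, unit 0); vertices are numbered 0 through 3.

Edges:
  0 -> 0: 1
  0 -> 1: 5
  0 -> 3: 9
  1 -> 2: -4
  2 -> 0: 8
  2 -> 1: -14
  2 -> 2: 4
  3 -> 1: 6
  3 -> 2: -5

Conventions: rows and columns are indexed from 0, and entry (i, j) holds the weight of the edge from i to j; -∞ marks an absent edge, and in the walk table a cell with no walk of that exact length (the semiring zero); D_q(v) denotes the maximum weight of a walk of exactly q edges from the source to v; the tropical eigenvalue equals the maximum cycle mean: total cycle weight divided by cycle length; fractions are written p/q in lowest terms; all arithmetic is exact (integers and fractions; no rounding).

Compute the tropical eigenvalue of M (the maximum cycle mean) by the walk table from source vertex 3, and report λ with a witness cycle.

q=0: [-∞, -∞, -∞, 0]
q=1: [-∞, 6, -5, -∞]
q=2: [3, -19, 2, -∞]
q=3: [10, 8, 6, 12]
q=4: [14, 18, 10, 19]
Optimal cycle mean attained by: cycle 0->3->1->2->0, total 9 + 6 + (-4) + 8, length 4.
Answer: λ = 19/4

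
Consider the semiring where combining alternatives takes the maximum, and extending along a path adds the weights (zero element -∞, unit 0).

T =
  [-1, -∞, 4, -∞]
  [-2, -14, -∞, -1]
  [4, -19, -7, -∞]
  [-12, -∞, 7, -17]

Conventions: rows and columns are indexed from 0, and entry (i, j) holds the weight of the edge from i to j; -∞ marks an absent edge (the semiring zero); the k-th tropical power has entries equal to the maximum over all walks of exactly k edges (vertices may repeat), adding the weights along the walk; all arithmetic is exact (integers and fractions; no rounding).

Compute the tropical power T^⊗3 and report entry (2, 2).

T^⊗2:
  [8, -15, 3, -∞]
  [-3, -28, 6, -15]
  [3, -26, 8, -20]
  [11, -12, 0, -34]
T^⊗3:
  [7, -16, 12, -16]
  [10, -13, 1, -29]
  [12, -11, 7, -27]
  [10, -19, 15, -13]
Key observation: the optimum is the walk 2->0->0->2, with weight 4 + (-1) + 4 = 7.
Optimal value attained by: walk 2->0->0->2.
Answer: (T^⊗3)[2][2] = 7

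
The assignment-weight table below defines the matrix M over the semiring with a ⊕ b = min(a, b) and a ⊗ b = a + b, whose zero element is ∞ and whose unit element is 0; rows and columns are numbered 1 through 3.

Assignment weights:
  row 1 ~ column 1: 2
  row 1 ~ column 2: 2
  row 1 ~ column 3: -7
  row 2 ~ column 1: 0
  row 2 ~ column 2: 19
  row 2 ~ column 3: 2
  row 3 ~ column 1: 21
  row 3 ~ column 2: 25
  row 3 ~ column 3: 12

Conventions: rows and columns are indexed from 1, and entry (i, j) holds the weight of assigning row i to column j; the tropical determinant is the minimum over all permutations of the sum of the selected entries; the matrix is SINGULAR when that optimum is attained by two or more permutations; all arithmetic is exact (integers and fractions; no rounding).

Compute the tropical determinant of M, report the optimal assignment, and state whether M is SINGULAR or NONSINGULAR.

σ = (1, 2, 3): 2 + 19 + 12 = 33
σ = (1, 3, 2): 2 + 2 + 25 = 29
σ = (2, 1, 3): 2 + 0 + 12 = 14
σ = (2, 3, 1): 2 + 2 + 21 = 25
σ = (3, 1, 2): (-7) + 0 + 25 = 18
σ = (3, 2, 1): (-7) + 19 + 21 = 33
Optimal value attained by: σ = (2, 1, 3).
Answer: det⊕(M) = 14; verdict: NONSINGULAR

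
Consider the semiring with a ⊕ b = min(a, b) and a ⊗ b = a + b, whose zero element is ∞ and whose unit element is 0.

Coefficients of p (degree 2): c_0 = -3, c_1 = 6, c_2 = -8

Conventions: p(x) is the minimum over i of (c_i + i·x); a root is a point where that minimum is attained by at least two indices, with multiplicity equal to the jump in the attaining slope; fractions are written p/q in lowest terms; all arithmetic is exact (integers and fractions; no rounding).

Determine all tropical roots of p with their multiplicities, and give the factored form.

hull edge (i=0, c=-3) to (i=2, c=-8): slope -5/2, span 2
Factored form: p(x) = -8 ⊗ (x ⊕ 5/2) ⊗ (x ⊕ 5/2)
Answer: roots = 5/2 (mult 2)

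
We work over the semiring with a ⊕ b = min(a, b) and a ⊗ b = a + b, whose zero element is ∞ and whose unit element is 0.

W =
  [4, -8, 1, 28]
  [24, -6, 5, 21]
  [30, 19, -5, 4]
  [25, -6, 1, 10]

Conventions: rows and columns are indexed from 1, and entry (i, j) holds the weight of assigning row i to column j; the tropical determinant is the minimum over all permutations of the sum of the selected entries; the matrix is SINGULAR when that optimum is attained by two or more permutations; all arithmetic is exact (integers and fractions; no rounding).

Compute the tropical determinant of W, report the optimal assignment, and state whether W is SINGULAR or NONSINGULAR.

σ = (1, 2, 3, 4): 4 + (-6) + (-5) + 10 = 3
σ = (1, 2, 4, 3): 4 + (-6) + 4 + 1 = 3
σ = (1, 3, 2, 4): 4 + 5 + 19 + 10 = 38
σ = (1, 3, 4, 2): 4 + 5 + 4 + (-6) = 7
σ = (1, 4, 2, 3): 4 + 21 + 19 + 1 = 45
σ = (1, 4, 3, 2): 4 + 21 + (-5) + (-6) = 14
σ = (2, 1, 3, 4): (-8) + 24 + (-5) + 10 = 21
σ = (2, 1, 4, 3): (-8) + 24 + 4 + 1 = 21
σ = (2, 3, 1, 4): (-8) + 5 + 30 + 10 = 37
σ = (2, 3, 4, 1): (-8) + 5 + 4 + 25 = 26
σ = (2, 4, 1, 3): (-8) + 21 + 30 + 1 = 44
σ = (2, 4, 3, 1): (-8) + 21 + (-5) + 25 = 33
σ = (3, 1, 2, 4): 1 + 24 + 19 + 10 = 54
σ = (3, 1, 4, 2): 1 + 24 + 4 + (-6) = 23
σ = (3, 2, 1, 4): 1 + (-6) + 30 + 10 = 35
σ = (3, 2, 4, 1): 1 + (-6) + 4 + 25 = 24
σ = (3, 4, 1, 2): 1 + 21 + 30 + (-6) = 46
σ = (3, 4, 2, 1): 1 + 21 + 19 + 25 = 66
σ = (4, 1, 2, 3): 28 + 24 + 19 + 1 = 72
σ = (4, 1, 3, 2): 28 + 24 + (-5) + (-6) = 41
σ = (4, 2, 1, 3): 28 + (-6) + 30 + 1 = 53
σ = (4, 2, 3, 1): 28 + (-6) + (-5) + 25 = 42
σ = (4, 3, 1, 2): 28 + 5 + 30 + (-6) = 57
σ = (4, 3, 2, 1): 28 + 5 + 19 + 25 = 77
Optimal value attained by: σ = (1, 2, 3, 4).
Answer: det⊕(W) = 3; verdict: SINGULAR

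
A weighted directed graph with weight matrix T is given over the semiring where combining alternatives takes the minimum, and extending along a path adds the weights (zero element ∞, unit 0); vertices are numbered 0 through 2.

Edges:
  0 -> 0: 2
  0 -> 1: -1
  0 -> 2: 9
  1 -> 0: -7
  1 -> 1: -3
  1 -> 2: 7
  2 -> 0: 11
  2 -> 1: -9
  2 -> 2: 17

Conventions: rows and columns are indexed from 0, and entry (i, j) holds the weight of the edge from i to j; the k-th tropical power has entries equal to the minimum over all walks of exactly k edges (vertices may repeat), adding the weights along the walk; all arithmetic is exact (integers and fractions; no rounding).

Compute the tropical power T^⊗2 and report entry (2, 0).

T^⊗2:
  [-8, -4, 6]
  [-10, -8, 2]
  [-16, -12, -2]
Key observation: the optimum is the walk 2->1->0, with weight (-9) + (-7) = -16.
Optimal value attained by: walk 2->1->0.
Answer: (T^⊗2)[2][0] = -16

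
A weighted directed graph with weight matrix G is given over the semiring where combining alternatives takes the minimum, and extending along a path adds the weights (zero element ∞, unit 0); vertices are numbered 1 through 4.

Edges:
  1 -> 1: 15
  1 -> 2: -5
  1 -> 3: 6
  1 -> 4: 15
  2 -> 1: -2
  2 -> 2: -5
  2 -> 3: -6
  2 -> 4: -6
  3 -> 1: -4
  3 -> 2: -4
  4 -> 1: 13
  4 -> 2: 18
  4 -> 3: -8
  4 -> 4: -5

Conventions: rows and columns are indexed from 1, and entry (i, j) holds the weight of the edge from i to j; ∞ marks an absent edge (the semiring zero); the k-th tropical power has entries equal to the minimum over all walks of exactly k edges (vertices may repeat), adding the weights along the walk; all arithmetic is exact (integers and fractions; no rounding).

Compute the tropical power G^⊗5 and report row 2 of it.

G^⊗2:
  [-7, -10, -11, -11]
  [-10, -10, -14, -11]
  [-6, -9, -10, -10]
  [-12, -12, -13, -10]
G^⊗3:
  [-15, -15, -19, -16]
  [-18, -18, -19, -16]
  [-14, -14, -18, -15]
  [-17, -17, -18, -18]
G^⊗4:
  [-23, -23, -24, -21]
  [-23, -23, -24, -24]
  [-22, -22, -23, -20]
  [-22, -22, -26, -23]
G^⊗5:
  [-28, -28, -29, -29]
  [-28, -28, -32, -29]
  [-27, -27, -28, -28]
  [-30, -30, -31, -28]
Answer: row 2 of G^⊗5 = [-28, -28, -32, -29]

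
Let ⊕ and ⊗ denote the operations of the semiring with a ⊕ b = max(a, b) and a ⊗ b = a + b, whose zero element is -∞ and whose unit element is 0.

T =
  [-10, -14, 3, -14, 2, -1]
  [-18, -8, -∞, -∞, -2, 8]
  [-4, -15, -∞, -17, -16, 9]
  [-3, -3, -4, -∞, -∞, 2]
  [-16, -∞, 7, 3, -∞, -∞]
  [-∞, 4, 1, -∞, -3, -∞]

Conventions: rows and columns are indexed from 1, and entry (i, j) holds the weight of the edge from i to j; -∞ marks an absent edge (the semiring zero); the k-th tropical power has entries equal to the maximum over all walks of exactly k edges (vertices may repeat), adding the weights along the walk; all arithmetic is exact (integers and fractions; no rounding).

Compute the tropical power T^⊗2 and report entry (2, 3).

T^⊗2:
  [-1, 3, 9, 5, -4, 12]
  [-18, 12, 9, 1, 5, 0]
  [-14, 13, 10, -13, 6, -5]
  [-8, 6, 3, -17, -1, 5]
  [3, 0, -1, -10, -9, 16]
  [-3, -4, 4, 0, 2, 12]
Key observation: the optimum is the walk 2->6->3, with weight 8 + 1 = 9.
Optimal value attained by: walk 2->6->3.
Answer: (T^⊗2)[2][3] = 9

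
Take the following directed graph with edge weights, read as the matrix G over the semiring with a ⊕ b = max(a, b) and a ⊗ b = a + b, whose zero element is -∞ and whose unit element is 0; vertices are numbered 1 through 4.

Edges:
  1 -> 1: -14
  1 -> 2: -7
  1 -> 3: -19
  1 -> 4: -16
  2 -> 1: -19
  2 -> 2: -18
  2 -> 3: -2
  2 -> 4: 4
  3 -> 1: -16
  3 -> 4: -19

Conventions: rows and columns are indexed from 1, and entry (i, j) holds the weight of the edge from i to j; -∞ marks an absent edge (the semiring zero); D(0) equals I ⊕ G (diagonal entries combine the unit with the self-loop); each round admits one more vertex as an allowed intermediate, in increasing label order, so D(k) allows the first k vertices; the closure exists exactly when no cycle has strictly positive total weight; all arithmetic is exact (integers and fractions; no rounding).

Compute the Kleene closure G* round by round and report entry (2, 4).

D(0):
  [0, -7, -19, -16]
  [-19, 0, -2, 4]
  [-16, -∞, 0, -19]
  [-∞, -∞, -∞, 0]
D(1):
  [0, -7, -19, -16]
  [-19, 0, -2, 4]
  [-16, -23, 0, -19]
  [-∞, -∞, -∞, 0]
D(2):
  [0, -7, -9, -3]
  [-19, 0, -2, 4]
  [-16, -23, 0, -19]
  [-∞, -∞, -∞, 0]
D(3):
  [0, -7, -9, -3]
  [-18, 0, -2, 4]
  [-16, -23, 0, -19]
  [-∞, -∞, -∞, 0]
D(4):
  [0, -7, -9, -3]
  [-18, 0, -2, 4]
  [-16, -23, 0, -19]
  [-∞, -∞, -∞, 0]
Answer: G*[2][4] = 4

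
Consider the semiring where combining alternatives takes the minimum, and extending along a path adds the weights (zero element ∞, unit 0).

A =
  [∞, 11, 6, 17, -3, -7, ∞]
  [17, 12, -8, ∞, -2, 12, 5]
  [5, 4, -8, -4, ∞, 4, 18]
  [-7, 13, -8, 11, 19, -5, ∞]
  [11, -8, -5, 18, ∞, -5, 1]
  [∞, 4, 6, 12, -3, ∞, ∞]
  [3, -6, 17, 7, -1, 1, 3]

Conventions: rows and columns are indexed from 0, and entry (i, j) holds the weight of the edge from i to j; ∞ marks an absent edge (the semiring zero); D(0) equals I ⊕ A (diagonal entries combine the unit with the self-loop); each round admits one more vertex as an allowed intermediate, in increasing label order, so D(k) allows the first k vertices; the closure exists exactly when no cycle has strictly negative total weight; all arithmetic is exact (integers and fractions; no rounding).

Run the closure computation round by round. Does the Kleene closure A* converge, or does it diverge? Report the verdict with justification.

Detection: at round 0, diagonal entry (2, 2) turns strictly negative.
Key observation: the cycle 2->2 has total weight (-8), which is strictly negative.
Answer: DIVERGES — negative cycle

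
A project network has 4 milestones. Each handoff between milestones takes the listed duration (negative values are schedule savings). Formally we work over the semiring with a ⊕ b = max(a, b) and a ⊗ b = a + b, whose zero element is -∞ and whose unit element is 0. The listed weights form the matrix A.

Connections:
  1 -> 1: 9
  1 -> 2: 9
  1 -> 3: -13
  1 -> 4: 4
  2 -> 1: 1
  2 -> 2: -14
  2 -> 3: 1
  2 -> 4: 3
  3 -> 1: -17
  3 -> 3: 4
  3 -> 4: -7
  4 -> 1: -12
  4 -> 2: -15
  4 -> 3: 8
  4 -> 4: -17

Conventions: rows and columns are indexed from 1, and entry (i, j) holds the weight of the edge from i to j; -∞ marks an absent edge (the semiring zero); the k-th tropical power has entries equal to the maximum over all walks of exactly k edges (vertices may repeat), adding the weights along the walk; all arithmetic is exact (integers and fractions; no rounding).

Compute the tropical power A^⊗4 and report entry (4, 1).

A^⊗2:
  [18, 18, 12, 13]
  [10, 10, 11, 5]
  [-8, -8, 8, -3]
  [-3, -3, 12, 1]
A^⊗3:
  [27, 27, 21, 22]
  [19, 19, 15, 14]
  [1, 1, 12, 1]
  [6, 6, 16, 5]
A^⊗4:
  [36, 36, 30, 31]
  [28, 28, 22, 23]
  [10, 10, 16, 5]
  [15, 15, 20, 10]
Key observation: the optimum is the walk 4->1->1->1->1, with weight (-12) + 9 + 9 + 9 = 15.
Optimal value attained by: walk 4->1->1->1->1.
Answer: (A^⊗4)[4][1] = 15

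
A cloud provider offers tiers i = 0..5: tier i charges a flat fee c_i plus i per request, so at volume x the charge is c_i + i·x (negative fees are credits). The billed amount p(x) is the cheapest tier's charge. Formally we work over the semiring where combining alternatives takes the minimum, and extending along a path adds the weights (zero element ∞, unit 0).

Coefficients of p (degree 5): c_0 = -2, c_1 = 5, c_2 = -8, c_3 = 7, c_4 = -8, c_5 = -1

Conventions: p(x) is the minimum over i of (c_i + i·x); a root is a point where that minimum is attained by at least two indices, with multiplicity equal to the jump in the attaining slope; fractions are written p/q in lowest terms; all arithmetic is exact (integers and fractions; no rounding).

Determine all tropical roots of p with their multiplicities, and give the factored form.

hull edge (i=0, c=-2) to (i=2, c=-8): slope -3, span 2
hull edge (i=2, c=-8) to (i=4, c=-8): slope 0, span 2
hull edge (i=4, c=-8) to (i=5, c=-1): slope 7, span 1
Factored form: p(x) = -1 ⊗ (x ⊕ (-7)) ⊗ (x ⊕ 0) ⊗ (x ⊕ 0) ⊗ (x ⊕ 3) ⊗ (x ⊕ 3)
Answer: roots = -7 (mult 1), 0 (mult 2), 3 (mult 2)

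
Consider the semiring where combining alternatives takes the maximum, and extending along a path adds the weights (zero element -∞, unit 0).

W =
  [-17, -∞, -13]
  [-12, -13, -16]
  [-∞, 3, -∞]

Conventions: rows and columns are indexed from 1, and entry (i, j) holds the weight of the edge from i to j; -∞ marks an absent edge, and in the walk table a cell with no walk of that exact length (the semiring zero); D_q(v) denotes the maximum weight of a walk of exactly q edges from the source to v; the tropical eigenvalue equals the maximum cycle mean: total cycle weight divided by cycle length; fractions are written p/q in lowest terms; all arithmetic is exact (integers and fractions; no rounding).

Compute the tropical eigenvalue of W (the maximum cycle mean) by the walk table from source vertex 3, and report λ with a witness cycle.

q=0: [-∞, -∞, 0]
q=1: [-∞, 3, -∞]
q=2: [-9, -10, -13]
q=3: [-22, -10, -22]
Optimal cycle mean attained by: cycle 2->3->2, total (-16) + 3, length 2.
Answer: λ = -13/2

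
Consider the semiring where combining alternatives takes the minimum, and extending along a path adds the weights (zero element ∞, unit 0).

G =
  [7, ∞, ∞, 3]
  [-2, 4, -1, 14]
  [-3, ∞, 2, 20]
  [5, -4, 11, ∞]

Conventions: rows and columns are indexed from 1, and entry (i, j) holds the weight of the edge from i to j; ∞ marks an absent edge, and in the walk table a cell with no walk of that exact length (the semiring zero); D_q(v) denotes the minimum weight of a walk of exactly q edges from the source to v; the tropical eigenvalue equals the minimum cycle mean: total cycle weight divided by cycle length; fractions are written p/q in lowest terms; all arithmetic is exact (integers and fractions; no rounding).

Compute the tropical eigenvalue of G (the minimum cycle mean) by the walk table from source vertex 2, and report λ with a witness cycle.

q=0: [∞, 0, ∞, ∞]
q=1: [-2, 4, -1, 14]
q=2: [-4, 8, 1, 1]
q=3: [-2, -3, 3, -1]
q=4: [-5, -5, -4, 1]
Optimal cycle mean attained by: cycle 1->4->2->3->1, total 3 + (-4) + (-1) + (-3), length 4.
Answer: λ = -5/4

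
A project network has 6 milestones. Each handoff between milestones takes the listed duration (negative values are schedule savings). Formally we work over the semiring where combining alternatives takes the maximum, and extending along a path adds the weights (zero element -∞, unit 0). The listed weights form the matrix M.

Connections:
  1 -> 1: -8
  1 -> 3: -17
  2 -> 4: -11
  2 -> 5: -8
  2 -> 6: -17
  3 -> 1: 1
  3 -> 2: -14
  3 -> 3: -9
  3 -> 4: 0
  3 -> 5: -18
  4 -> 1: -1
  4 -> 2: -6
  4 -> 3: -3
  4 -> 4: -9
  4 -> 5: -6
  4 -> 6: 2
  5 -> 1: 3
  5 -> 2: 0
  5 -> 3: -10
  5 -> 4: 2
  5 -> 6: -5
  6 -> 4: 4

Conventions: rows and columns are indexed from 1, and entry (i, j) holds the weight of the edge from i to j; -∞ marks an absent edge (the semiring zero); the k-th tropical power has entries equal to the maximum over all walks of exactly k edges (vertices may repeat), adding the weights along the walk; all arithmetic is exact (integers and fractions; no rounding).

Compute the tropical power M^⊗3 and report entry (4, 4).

M^⊗2:
  [-16, -31, -25, -17, -35, -∞]
  [-5, -8, -14, -6, -17, -9]
  [-1, -6, -3, -9, -6, 2]
  [-2, -6, -12, 6, -14, -7]
  [1, -4, -1, -1, -4, 4]
  [3, -2, 1, -5, -2, 6]
M^⊗3:
  [-18, -23, -20, -25, -23, -15]
  [-7, -12, -9, -5, -12, -4]
  [-2, -6, -12, 6, -14, -7]
  [5, 0, 3, -3, 0, 8]
  [0, -4, -4, 8, -7, 1]
  [2, -2, -8, 10, -10, -3]
Key observation: the optimum is the walk 4->4->6->4, with weight (-9) + 2 + 4 = -3.
Optimal value attained by: walk 4->4->6->4.
Answer: (M^⊗3)[4][4] = -3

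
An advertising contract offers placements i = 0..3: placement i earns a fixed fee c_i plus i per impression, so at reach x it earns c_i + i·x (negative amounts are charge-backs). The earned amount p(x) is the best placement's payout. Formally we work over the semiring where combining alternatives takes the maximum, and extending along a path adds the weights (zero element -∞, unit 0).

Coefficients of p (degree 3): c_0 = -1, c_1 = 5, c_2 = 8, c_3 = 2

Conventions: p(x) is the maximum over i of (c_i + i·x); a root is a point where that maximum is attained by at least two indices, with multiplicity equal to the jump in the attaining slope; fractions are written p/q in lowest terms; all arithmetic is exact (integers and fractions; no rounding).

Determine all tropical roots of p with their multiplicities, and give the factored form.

hull edge (i=0, c=-1) to (i=1, c=5): slope 6, span 1
hull edge (i=1, c=5) to (i=2, c=8): slope 3, span 1
hull edge (i=2, c=8) to (i=3, c=2): slope -6, span 1
Factored form: p(x) = 2 ⊗ (x ⊕ (-6)) ⊗ (x ⊕ (-3)) ⊗ (x ⊕ 6)
Answer: roots = -6 (mult 1), -3 (mult 1), 6 (mult 1)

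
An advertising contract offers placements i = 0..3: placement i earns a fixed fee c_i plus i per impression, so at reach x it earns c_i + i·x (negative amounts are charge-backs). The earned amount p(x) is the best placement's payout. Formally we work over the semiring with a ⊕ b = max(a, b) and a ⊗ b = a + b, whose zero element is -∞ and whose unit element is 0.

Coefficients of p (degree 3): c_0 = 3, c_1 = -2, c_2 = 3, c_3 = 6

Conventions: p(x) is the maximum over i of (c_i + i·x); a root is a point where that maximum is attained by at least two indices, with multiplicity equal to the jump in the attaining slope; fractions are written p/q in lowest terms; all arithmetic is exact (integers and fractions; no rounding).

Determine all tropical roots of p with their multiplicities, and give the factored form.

hull edge (i=0, c=3) to (i=3, c=6): slope 1, span 3
Factored form: p(x) = 6 ⊗ (x ⊕ (-1)) ⊗ (x ⊕ (-1)) ⊗ (x ⊕ (-1))
Answer: roots = -1 (mult 3)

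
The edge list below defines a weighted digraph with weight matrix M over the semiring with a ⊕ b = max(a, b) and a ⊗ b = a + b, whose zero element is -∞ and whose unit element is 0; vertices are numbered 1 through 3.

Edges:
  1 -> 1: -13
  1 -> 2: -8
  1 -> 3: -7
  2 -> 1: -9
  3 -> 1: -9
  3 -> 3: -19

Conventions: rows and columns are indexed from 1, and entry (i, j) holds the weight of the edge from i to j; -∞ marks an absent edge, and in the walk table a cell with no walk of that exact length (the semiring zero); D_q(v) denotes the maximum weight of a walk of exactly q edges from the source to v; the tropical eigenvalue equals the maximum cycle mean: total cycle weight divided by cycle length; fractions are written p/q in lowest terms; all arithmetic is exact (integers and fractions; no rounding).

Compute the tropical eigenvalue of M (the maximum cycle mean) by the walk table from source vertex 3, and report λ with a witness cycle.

q=0: [-∞, -∞, 0]
q=1: [-9, -∞, -19]
q=2: [-22, -17, -16]
q=3: [-25, -30, -29]
Optimal cycle mean attained by: cycle 1->3->1, total (-7) + (-9), length 2.
Answer: λ = -8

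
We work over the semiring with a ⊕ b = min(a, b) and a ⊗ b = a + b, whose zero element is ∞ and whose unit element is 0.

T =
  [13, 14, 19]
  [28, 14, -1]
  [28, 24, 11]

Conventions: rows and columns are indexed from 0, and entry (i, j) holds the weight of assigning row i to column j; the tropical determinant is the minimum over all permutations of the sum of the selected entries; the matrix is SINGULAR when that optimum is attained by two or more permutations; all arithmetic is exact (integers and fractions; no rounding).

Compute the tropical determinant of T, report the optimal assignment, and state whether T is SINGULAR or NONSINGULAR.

σ = (0, 1, 2): 13 + 14 + 11 = 38
σ = (0, 2, 1): 13 + (-1) + 24 = 36
σ = (1, 0, 2): 14 + 28 + 11 = 53
σ = (1, 2, 0): 14 + (-1) + 28 = 41
σ = (2, 0, 1): 19 + 28 + 24 = 71
σ = (2, 1, 0): 19 + 14 + 28 = 61
Optimal value attained by: σ = (0, 2, 1).
Answer: det⊕(T) = 36; verdict: NONSINGULAR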